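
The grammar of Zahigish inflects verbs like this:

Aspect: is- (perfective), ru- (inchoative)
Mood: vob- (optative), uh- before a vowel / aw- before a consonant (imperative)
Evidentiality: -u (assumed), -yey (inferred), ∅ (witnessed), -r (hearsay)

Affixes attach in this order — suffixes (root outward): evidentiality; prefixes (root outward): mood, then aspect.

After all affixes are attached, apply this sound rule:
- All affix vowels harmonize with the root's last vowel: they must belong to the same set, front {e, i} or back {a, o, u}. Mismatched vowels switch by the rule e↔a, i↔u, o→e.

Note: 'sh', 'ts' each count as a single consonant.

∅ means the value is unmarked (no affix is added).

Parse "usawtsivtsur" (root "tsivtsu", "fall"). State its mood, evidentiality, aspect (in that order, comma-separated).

Segment: is-aw-tsivtsu-r.
mood: uh/aw- → imperative.
evidentiality: -r → hearsay.
aspect: is- → perfective.

imperative, hearsay, perfective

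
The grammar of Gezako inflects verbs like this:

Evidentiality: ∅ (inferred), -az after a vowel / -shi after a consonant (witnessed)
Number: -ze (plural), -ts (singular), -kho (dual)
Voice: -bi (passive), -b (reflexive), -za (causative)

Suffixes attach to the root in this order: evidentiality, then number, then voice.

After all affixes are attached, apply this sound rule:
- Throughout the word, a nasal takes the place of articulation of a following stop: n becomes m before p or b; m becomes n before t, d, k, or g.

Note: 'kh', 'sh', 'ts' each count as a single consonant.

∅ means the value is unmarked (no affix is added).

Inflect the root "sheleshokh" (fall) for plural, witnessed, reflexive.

Attach evidentiality witnessed -shi (after consonant 'kh') → sheleshokhshi.
Attach number plural -ze → sheleshokhshize.
Attach voice reflexive -b → sheleshokhshizeb.
Nasal assimilation: no change.

sheleshokhshizeb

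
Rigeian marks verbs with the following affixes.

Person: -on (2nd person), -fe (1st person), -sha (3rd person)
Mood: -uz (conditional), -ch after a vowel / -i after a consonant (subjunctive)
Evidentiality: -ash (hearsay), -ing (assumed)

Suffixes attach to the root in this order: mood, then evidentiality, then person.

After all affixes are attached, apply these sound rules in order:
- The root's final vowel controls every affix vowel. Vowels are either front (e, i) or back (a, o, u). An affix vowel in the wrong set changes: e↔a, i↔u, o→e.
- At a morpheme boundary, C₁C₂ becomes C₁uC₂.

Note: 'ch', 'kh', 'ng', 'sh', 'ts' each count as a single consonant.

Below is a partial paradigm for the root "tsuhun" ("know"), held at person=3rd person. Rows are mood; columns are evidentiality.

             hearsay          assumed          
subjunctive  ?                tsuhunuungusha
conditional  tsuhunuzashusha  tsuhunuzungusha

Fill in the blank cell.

Attach mood subjunctive -i (after consonant 'n') → tsuhuni.
Attach evidentiality hearsay -ash → tsuhuniash.
Attach person 3rd person -sha → tsuhuniashsha.
Apply vowel harmony: tsuhuniashsha → tsuhunuashsha.
Apply epenthesis: tsuhunuashsha → tsuhunuashusha.

tsuhunuashusha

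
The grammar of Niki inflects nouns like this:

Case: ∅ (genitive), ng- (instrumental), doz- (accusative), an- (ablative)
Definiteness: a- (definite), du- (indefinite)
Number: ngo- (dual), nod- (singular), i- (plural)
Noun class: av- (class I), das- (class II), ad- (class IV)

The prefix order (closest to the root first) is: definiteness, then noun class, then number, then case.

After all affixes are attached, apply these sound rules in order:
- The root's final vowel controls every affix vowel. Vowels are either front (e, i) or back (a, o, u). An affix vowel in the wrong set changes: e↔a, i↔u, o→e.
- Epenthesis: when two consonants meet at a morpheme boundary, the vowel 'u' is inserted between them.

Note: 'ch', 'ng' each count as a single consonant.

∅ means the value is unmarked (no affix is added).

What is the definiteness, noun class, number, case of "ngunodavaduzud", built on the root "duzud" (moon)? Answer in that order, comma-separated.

Segment: ng-nod-av-a-duzud.
definiteness: a- → definite.
noun class: av- → class I.
number: nod- → singular.
case: ng- → instrumental.

definite, class I, singular, instrumental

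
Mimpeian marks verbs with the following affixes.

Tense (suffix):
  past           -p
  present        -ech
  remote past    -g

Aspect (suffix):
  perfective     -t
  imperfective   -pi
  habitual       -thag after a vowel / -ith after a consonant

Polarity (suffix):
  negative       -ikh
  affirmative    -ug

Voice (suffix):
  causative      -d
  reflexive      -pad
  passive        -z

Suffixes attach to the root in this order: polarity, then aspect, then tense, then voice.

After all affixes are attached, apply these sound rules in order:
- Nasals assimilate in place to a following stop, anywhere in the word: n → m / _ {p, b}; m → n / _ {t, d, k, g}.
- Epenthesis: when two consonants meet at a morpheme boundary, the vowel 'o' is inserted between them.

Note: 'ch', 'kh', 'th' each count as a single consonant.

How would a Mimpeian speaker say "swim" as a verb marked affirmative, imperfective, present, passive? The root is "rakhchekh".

Attach polarity affirmative -ug → rakhchekhug.
Attach aspect imperfective -pi → rakhchekhugpi.
Attach tense present -ech → rakhchekhugpiech.
Attach voice passive -z → rakhchekhugpiechz.
Nasal assimilation: no change.
Apply epenthesis: rakhchekhugpiechz → rakhchekhugopiechoz.

rakhchekhugopiechoz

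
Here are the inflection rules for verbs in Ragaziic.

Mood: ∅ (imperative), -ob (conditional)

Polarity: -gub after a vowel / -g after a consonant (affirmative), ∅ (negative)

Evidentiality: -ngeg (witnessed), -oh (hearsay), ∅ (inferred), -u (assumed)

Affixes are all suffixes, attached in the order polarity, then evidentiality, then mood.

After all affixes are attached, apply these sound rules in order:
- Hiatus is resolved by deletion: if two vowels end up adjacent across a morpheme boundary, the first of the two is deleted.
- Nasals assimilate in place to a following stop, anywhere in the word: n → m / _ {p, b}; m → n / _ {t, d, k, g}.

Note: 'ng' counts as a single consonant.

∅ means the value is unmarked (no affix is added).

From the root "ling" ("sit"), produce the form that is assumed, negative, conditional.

lingob

polarity = negative: zero marking, form stays ling.
Attach evidentiality assumed -u → lingu.
Attach mood conditional -ob → linguob.
Apply vowel deletion: linguob → lingob.
Nasal assimilation: no change.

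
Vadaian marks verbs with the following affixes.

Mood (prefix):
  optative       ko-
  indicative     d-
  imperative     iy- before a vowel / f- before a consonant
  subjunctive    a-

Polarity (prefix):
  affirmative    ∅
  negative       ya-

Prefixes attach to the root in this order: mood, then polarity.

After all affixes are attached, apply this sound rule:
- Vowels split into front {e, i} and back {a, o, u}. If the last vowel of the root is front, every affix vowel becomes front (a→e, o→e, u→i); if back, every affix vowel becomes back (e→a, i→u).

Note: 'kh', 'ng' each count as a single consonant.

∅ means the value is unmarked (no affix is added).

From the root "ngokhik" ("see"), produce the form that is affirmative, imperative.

Attach mood imperative f- (before consonant 'ng') → fngokhik.
polarity = affirmative: zero marking, form stays fngokhik.
Vowel harmony: no change.

fngokhik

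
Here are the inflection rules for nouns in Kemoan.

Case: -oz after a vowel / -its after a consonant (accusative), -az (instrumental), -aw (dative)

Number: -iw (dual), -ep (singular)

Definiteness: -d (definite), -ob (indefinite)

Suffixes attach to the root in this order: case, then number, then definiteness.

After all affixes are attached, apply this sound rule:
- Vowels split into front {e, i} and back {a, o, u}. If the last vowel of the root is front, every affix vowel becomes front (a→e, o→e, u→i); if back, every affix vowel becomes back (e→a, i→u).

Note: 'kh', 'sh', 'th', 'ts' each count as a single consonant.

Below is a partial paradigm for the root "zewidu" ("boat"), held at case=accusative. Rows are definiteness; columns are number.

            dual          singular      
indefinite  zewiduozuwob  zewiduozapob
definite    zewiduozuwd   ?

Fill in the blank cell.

zewiduozapd

Attach case accusative -oz (after vowel 'u') → zewiduoz.
Attach number singular -ep → zewiduozep.
Attach definiteness definite -d → zewiduozepd.
Apply vowel harmony: zewiduozepd → zewiduozapd.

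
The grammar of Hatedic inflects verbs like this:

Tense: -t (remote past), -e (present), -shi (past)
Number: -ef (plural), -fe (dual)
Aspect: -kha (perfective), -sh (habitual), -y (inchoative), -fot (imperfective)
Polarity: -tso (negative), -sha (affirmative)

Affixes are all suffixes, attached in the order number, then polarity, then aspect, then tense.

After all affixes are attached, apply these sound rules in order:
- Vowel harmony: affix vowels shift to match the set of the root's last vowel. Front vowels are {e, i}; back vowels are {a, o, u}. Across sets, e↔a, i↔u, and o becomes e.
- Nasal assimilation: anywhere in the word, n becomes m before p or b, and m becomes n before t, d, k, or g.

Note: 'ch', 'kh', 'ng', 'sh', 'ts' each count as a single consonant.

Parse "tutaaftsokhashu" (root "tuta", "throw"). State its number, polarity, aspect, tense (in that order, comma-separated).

plural, negative, perfective, past

Segment: tuta-ef-tso-kha-shi.
number: -ef → plural.
polarity: -tso → negative.
aspect: -kha → perfective.
tense: -shi → past.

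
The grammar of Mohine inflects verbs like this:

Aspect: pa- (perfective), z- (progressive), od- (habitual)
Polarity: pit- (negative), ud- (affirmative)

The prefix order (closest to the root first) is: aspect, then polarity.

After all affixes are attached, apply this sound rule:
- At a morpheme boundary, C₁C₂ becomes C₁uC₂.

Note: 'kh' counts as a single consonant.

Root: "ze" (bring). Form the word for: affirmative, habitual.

Attach aspect habitual od- → odze.
Attach polarity affirmative ud- → udodze.
Apply epenthesis: udodze → udoduze.

udoduze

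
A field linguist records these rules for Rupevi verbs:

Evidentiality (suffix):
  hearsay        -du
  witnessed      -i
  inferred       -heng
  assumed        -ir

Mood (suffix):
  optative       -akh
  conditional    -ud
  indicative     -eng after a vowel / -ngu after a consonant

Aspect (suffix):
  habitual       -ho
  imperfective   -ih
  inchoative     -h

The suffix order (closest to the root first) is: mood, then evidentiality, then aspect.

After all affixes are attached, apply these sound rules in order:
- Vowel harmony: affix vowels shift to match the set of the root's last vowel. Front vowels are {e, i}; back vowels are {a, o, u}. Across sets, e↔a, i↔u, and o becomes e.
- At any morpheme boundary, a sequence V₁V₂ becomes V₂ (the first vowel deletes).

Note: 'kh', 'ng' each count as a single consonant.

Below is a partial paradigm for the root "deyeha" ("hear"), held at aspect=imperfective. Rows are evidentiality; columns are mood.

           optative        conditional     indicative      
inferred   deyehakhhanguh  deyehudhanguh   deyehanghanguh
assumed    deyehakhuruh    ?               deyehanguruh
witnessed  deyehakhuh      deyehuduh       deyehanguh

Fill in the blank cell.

Attach mood conditional -ud → deyehaud.
Attach evidentiality assumed -ir → deyehaudir.
Attach aspect imperfective -ih → deyehaudirih.
Apply vowel harmony: deyehaudirih → deyehauduruh.
Apply vowel deletion: deyehauduruh → deyehuduruh.

deyehuduruh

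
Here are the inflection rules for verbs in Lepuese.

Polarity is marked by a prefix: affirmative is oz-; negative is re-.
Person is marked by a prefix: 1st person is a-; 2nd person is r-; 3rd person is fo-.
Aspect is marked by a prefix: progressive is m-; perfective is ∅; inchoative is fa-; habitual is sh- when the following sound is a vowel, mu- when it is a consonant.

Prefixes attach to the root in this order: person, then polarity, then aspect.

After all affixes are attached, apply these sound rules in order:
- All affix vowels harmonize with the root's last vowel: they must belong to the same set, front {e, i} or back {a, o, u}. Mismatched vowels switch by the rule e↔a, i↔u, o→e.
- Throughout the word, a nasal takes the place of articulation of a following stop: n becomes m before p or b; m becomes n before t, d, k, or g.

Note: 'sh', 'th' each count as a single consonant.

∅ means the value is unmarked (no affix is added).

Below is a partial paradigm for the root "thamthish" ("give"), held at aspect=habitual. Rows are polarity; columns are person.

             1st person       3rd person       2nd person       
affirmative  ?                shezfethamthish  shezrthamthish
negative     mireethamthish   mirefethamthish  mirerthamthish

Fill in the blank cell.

shezethamthish

Attach person 1st person a- → athamthish.
Attach polarity affirmative oz- → ozathamthish.
Attach aspect habitual sh- (before vowel 'o') → shozathamthish.
Apply vowel harmony: shozathamthish → shezethamthish.
Nasal assimilation: no change.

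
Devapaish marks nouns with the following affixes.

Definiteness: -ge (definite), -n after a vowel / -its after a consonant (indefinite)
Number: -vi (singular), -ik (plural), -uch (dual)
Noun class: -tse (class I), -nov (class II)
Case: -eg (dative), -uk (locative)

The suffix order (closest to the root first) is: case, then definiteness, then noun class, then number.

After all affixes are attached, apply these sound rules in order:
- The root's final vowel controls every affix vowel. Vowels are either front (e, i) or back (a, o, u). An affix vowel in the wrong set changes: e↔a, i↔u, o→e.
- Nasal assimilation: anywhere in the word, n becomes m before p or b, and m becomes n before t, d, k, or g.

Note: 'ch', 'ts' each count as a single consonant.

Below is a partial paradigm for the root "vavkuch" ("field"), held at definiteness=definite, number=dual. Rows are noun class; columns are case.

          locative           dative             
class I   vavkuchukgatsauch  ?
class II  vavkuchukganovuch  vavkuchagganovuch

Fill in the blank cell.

vavkuchaggatsauch

Attach case dative -eg → vavkucheg.
Attach definiteness definite -ge → vavkuchegge.
Attach noun class class I -tse → vavkucheggetse.
Attach number dual -uch → vavkucheggetseuch.
Apply vowel harmony: vavkucheggetseuch → vavkuchaggatsauch.
Nasal assimilation: no change.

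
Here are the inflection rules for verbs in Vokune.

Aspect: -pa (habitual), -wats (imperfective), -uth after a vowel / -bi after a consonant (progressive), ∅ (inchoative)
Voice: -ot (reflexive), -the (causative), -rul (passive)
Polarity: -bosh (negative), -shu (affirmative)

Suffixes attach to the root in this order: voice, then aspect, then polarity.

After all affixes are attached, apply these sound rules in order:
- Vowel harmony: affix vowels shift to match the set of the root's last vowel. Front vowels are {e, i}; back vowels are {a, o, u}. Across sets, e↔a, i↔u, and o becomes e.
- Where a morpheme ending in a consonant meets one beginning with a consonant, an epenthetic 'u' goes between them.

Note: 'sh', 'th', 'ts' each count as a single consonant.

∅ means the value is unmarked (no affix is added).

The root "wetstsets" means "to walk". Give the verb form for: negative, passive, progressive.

Attach voice passive -rul → wetstsetsrul.
Attach aspect progressive -bi (after consonant 'l') → wetstsetsrulbi.
Attach polarity negative -bosh → wetstsetsrulbibosh.
Apply vowel harmony: wetstsetsrulbibosh → wetstsetsrilbibesh.
Apply epenthesis: wetstsetsrilbibesh → wetstsetsurilubibesh.

wetstsetsurilubibesh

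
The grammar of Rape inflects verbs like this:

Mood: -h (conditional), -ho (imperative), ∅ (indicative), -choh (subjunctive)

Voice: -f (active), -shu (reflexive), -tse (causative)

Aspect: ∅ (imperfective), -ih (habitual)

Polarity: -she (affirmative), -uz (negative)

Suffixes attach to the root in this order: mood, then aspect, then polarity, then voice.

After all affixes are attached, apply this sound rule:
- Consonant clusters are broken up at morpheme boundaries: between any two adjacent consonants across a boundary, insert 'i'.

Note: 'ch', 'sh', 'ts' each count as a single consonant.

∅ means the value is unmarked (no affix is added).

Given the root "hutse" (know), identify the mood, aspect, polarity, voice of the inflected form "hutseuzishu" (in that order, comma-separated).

indicative, imperfective, negative, reflexive

Segment: hutse-uz-shu.
mood: ∅ → indicative.
aspect: ∅ → imperfective.
polarity: -uz → negative.
voice: -shu → reflexive.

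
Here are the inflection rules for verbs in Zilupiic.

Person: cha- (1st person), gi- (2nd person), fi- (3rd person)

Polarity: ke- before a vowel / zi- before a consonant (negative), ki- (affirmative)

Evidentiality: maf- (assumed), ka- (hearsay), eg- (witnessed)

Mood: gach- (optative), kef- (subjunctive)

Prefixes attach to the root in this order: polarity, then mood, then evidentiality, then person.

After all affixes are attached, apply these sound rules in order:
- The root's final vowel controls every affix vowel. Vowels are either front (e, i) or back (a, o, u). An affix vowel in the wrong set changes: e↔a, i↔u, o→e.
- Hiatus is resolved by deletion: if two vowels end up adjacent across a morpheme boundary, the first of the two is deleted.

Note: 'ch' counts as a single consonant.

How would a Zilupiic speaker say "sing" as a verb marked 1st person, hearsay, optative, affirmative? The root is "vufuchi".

Attach polarity affirmative ki- → kivufuchi.
Attach mood optative gach- → gachkivufuchi.
Attach evidentiality hearsay ka- → kagachkivufuchi.
Attach person 1st person cha- → chakagachkivufuchi.
Apply vowel harmony: chakagachkivufuchi → chekegechkivufuchi.
Vowel deletion: no change.

chekegechkivufuchi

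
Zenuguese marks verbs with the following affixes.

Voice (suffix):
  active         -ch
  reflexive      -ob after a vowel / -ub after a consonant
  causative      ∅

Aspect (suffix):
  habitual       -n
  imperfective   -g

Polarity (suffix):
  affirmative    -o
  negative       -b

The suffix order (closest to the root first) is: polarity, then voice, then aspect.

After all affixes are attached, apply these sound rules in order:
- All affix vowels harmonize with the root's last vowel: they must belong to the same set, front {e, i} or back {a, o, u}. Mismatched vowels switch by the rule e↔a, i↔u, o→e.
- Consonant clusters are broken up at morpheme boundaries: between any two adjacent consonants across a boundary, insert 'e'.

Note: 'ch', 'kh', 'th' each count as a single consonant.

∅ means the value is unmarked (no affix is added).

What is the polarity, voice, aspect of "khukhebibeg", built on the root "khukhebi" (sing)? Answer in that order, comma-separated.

Segment: khukhebi-b-g.
polarity: -b → negative.
voice: ∅ → causative.
aspect: -g → imperfective.

negative, causative, imperfective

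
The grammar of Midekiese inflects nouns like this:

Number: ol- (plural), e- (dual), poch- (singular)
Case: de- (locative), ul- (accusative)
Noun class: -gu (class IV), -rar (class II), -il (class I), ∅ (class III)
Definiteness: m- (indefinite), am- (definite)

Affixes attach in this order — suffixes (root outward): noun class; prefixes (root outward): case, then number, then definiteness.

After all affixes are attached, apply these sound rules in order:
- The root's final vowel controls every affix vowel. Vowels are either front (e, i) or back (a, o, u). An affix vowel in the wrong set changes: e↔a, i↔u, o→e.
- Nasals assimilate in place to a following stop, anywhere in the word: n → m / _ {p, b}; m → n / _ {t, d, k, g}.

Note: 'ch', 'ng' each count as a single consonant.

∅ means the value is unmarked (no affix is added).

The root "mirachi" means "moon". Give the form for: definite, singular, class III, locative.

empechdemirachi

Attach case locative de- → demirachi.
Attach number singular poch- → pochdemirachi.
Attach definiteness definite am- → ampochdemirachi.
noun class = class III: zero marking, form stays ampochdemirachi.
Apply vowel harmony: ampochdemirachi → empechdemirachi.
Nasal assimilation: no change.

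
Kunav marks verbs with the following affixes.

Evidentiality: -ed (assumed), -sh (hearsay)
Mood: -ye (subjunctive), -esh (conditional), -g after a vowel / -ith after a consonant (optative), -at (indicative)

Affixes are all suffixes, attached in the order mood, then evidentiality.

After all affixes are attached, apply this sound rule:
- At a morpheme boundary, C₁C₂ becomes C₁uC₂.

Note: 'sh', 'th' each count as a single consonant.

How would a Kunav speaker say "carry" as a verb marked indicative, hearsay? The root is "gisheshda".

gisheshdaatush

Attach mood indicative -at → gisheshdaat.
Attach evidentiality hearsay -sh → gisheshdaatsh.
Apply epenthesis: gisheshdaatsh → gisheshdaatush.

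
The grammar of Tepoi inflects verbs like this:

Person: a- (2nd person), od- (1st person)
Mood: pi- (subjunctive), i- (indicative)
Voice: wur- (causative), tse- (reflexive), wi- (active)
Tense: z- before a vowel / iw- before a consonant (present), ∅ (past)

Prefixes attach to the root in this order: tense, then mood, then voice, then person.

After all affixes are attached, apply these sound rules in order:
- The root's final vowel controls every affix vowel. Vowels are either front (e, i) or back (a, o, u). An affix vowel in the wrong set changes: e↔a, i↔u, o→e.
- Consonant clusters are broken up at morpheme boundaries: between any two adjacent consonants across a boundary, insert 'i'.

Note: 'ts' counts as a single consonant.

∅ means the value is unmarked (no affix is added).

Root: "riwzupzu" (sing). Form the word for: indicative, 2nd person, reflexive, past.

tense = past: zero marking, form stays riwzupzu.
Attach mood indicative i- → iriwzupzu.
Attach voice reflexive tse- → tseiriwzupzu.
Attach person 2nd person a- → atseiriwzupzu.
Apply vowel harmony: atseiriwzupzu → atsauriwzupzu.
Epenthesis: no change.

atsauriwzupzu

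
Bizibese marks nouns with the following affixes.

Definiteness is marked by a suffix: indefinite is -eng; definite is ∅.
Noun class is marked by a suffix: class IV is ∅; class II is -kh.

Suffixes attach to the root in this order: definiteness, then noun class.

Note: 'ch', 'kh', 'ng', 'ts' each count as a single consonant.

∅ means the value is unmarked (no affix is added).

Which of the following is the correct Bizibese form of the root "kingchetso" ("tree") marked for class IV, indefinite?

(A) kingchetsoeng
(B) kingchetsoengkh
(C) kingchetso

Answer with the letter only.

Attach definiteness indefinite -eng → kingchetsoeng.
noun class = class IV: zero marking, form stays kingchetsoeng.
So the correct form is kingchetsoeng, option (A).
(B) kingchetsoengkh is wrong: it uses class II instead of class IV for noun class.
(C) kingchetso is wrong: it uses definite instead of indefinite for definiteness.

A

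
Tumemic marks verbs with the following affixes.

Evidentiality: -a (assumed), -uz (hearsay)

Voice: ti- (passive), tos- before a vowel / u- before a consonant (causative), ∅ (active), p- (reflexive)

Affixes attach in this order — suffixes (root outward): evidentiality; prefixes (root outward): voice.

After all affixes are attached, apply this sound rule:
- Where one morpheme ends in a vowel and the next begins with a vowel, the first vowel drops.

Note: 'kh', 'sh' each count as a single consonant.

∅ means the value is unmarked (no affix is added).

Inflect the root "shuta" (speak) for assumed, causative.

Attach evidentiality assumed -a → shutaa.
Attach voice causative u- (before consonant 'sh') → ushutaa.
Apply vowel deletion: ushutaa → ushuta.

ushuta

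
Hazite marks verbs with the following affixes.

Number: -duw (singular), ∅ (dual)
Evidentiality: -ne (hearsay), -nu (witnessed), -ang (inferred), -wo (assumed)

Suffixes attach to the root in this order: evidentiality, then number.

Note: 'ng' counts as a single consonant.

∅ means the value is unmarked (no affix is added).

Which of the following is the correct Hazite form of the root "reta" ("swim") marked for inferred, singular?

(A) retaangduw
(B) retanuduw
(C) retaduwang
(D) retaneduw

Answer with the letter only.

Attach evidentiality inferred -ang → retaang.
Attach number singular -duw → retaangduw.
So the correct form is retaangduw, option (A).
(D) retaneduw is wrong: it uses hearsay instead of inferred for evidentiality.
(B) retanuduw is wrong: it uses witnessed instead of inferred for evidentiality.
(C) retaduwang is wrong: it has the affixes in the wrong order.

A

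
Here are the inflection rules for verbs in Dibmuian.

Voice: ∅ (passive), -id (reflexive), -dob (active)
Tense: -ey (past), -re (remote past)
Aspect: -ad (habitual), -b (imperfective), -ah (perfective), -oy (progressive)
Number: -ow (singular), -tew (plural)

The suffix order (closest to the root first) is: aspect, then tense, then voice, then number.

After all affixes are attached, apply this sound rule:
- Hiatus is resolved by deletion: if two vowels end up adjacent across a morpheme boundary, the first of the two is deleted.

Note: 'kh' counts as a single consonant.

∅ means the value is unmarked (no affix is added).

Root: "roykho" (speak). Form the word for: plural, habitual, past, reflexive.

roykhadeyidtew

Attach aspect habitual -ad → roykhoad.
Attach tense past -ey → roykhoadey.
Attach voice reflexive -id → roykhoadeyid.
Attach number plural -tew → roykhoadeyidtew.
Apply vowel deletion: roykhoadeyidtew → roykhadeyidtew.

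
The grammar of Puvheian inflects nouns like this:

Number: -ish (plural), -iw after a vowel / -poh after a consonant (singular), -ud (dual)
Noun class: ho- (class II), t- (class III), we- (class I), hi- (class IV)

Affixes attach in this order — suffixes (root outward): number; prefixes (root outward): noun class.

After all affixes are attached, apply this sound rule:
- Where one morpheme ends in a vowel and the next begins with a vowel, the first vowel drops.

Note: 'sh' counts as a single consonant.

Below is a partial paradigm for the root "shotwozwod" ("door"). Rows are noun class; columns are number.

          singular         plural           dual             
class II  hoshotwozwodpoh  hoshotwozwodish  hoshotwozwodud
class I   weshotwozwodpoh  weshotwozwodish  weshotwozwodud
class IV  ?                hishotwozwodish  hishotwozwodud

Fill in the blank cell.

hishotwozwodpoh

Attach number singular -poh (after consonant 'd') → shotwozwodpoh.
Attach noun class class IV hi- → hishotwozwodpoh.
Vowel deletion: no change.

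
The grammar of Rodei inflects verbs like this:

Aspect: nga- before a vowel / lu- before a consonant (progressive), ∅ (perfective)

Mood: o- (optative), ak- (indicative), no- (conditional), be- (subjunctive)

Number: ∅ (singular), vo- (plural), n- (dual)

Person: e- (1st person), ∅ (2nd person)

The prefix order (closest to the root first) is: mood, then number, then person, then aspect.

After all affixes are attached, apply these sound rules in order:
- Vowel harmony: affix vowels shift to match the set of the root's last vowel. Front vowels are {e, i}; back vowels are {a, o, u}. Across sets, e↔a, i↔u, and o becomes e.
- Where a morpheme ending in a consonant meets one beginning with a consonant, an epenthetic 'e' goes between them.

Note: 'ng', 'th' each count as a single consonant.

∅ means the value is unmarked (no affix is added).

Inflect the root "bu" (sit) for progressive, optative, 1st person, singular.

ngaaobu

Attach mood optative o- → obu.
number = singular: zero marking, form stays obu.
Attach person 1st person e- → eobu.
Attach aspect progressive nga- (before vowel 'e') → ngaeobu.
Apply vowel harmony: ngaeobu → ngaaobu.
Epenthesis: no change.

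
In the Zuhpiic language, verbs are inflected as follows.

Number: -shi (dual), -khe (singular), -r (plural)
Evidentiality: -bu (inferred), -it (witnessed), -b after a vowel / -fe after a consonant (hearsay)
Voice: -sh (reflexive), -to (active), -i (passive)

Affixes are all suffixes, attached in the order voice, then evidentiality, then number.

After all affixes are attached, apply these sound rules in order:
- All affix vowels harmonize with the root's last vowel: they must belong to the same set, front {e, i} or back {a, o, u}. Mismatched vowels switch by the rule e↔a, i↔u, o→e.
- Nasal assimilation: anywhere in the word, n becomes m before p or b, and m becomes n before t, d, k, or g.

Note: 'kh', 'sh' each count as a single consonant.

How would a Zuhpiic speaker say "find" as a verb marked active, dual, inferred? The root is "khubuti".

Attach voice active -to → khubutito.
Attach evidentiality inferred -bu → khubutitobu.
Attach number dual -shi → khubutitobushi.
Apply vowel harmony: khubutitobushi → khubutitebishi.
Nasal assimilation: no change.

khubutitebishi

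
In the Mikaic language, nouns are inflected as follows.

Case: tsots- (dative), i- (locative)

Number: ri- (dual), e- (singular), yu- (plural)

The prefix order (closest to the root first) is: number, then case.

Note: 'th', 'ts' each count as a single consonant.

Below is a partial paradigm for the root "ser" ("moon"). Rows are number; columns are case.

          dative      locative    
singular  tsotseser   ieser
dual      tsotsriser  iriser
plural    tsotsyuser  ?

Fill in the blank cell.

Attach number plural yu- → yuser.
Attach case locative i- → iyuser.

iyuser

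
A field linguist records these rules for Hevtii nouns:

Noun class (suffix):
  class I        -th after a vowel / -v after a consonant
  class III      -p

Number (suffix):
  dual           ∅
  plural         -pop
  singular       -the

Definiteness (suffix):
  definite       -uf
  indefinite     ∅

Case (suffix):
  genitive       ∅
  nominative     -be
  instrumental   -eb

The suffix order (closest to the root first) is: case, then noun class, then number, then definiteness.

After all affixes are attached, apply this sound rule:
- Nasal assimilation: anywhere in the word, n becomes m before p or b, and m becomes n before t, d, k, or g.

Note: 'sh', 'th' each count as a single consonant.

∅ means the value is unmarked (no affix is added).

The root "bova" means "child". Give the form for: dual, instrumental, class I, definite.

Attach case instrumental -eb → bovaeb.
Attach noun class class I -v (after consonant 'b') → bovaebv.
number = dual: zero marking, form stays bovaebv.
Attach definiteness definite -uf → bovaebvuf.
Nasal assimilation: no change.

bovaebvuf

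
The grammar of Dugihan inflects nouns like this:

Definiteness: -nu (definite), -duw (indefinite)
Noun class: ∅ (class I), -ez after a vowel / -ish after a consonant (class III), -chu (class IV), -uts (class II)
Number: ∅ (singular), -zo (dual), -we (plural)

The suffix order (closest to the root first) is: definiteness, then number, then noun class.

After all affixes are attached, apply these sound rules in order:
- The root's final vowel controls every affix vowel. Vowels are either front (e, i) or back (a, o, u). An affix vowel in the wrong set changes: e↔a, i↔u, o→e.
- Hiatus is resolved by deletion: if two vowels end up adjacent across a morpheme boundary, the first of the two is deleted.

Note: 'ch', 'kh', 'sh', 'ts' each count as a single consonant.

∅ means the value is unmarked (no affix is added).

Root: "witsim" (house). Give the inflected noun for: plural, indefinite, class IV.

Attach definiteness indefinite -duw → witsimduw.
Attach number plural -we → witsimduwwe.
Attach noun class class IV -chu → witsimduwwechu.
Apply vowel harmony: witsimduwwechu → witsimdiwwechi.
Vowel deletion: no change.

witsimdiwwechi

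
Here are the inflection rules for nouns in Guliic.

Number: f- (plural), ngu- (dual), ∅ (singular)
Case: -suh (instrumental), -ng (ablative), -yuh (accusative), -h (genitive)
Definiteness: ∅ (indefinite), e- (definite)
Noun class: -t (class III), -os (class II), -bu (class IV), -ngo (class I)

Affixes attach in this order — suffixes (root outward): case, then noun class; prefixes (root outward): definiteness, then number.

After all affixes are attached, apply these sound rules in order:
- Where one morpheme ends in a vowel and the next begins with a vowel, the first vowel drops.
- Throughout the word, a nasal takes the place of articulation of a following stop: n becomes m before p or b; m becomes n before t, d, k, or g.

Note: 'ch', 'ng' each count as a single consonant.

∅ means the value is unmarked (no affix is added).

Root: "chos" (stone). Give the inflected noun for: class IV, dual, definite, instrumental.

ngechossuhbu

Attach case instrumental -suh → chossuh.
Attach definiteness definite e- → echossuh.
Attach noun class class IV -bu → echossuhbu.
Attach number dual ngu- → nguechossuhbu.
Apply vowel deletion: nguechossuhbu → ngechossuhbu.
Nasal assimilation: no change.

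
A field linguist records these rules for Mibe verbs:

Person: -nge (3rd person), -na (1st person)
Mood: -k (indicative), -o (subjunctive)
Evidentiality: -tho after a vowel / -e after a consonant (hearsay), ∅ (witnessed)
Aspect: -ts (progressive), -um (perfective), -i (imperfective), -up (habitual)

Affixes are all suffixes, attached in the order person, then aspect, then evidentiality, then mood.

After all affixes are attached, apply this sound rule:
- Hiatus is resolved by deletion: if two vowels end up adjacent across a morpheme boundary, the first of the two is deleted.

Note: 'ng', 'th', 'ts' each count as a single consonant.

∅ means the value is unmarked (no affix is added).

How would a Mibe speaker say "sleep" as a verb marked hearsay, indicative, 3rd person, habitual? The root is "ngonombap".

ngonombapngupek

Attach person 3rd person -nge → ngonombapnge.
Attach aspect habitual -up → ngonombapngeup.
Attach evidentiality hearsay -e (after consonant 'p') → ngonombapngeupe.
Attach mood indicative -k → ngonombapngeupek.
Apply vowel deletion: ngonombapngeupek → ngonombapngupek.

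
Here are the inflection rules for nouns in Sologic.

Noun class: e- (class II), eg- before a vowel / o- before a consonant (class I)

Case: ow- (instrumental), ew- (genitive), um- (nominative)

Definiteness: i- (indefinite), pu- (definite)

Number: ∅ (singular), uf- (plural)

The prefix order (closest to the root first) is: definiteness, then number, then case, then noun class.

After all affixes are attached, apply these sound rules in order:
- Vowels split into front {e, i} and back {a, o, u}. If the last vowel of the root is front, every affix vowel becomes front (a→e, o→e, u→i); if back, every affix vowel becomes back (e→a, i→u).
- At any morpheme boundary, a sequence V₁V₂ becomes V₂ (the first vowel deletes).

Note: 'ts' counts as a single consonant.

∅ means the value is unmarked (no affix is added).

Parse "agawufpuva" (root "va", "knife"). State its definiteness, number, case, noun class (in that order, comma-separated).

definite, plural, genitive, class I

Segment: eg-ew-uf-pu-va.
definiteness: pu- → definite.
number: uf- → plural.
case: ew- → genitive.
noun class: eg/o- → class I.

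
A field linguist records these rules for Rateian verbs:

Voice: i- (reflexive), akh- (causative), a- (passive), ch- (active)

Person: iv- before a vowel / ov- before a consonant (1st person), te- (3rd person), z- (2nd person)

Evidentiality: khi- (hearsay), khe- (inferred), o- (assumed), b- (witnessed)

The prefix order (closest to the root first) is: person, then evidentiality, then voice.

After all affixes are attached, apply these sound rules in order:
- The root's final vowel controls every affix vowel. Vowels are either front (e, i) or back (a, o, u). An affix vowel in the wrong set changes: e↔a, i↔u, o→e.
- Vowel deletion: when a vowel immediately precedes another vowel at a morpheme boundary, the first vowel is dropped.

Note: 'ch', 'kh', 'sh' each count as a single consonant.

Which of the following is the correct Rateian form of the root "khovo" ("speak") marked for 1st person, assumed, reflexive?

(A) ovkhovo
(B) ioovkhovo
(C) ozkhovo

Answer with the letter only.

Attach person 1st person ov- (before consonant 'kh') → ovkhovo.
Attach evidentiality assumed o- → oovkhovo.
Attach voice reflexive i- → ioovkhovo.
Apply vowel harmony: ioovkhovo → uoovkhovo.
Apply vowel deletion: uoovkhovo → ovkhovo.
So the correct form is ovkhovo, option (A).
(C) ozkhovo is wrong: it uses 2nd person instead of 1st person for person.
(B) ioovkhovo is wrong: it fails to apply the sound rule(s).

A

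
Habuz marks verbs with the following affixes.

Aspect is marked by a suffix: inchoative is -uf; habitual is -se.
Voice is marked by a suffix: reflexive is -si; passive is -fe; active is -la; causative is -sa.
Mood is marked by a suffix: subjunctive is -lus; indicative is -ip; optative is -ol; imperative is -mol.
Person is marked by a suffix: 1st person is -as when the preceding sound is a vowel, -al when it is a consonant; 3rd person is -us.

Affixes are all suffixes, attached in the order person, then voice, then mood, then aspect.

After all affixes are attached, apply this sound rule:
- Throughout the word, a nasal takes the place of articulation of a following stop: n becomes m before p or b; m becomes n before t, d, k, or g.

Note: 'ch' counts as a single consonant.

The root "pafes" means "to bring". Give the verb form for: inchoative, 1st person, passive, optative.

Attach person 1st person -al (after consonant 's') → pafesal.
Attach voice passive -fe → pafesalfe.
Attach mood optative -ol → pafesalfeol.
Attach aspect inchoative -uf → pafesalfeoluf.
Nasal assimilation: no change.

pafesalfeoluf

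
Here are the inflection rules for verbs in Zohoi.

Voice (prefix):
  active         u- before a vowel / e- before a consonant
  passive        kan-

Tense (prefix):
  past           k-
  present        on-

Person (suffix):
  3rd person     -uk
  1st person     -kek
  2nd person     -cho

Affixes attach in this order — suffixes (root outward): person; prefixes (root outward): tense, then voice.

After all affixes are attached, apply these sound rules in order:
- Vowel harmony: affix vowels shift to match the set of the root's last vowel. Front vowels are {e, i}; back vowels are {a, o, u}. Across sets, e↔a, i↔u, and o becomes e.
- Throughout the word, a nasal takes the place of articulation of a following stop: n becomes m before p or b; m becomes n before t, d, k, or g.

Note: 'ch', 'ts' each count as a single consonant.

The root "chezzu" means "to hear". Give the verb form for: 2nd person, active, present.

uonchezzucho

Attach tense present on- → onchezzu.
Attach voice active u- (before vowel 'o') → uonchezzu.
Attach person 2nd person -cho → uonchezzucho.
Vowel harmony: no change.
Nasal assimilation: no change.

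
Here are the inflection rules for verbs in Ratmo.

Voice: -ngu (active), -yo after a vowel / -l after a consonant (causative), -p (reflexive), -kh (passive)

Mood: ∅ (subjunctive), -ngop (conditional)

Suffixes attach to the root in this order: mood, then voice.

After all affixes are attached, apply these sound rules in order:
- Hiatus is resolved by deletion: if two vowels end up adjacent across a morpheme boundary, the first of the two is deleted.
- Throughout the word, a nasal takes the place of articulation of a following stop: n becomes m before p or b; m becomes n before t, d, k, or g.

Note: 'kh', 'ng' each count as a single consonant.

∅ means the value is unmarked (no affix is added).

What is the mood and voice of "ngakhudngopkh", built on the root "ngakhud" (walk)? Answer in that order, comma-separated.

conditional, passive

Segment: ngakhud-ngop-kh.
mood: -ngop → conditional.
voice: -kh → passive.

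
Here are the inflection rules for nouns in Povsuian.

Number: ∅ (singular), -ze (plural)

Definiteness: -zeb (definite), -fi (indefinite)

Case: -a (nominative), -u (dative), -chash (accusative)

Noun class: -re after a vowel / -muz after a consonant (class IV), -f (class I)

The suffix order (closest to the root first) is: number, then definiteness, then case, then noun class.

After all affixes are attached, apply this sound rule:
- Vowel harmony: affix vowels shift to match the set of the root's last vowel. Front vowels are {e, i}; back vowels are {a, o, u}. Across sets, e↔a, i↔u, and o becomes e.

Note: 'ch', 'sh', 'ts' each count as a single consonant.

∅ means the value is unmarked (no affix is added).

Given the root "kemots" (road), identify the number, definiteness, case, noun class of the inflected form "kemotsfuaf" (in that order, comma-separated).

Segment: kemots-fi-a-f.
number: ∅ → singular.
definiteness: -fi → indefinite.
case: -a → nominative.
noun class: -f → class I.

singular, indefinite, nominative, class I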